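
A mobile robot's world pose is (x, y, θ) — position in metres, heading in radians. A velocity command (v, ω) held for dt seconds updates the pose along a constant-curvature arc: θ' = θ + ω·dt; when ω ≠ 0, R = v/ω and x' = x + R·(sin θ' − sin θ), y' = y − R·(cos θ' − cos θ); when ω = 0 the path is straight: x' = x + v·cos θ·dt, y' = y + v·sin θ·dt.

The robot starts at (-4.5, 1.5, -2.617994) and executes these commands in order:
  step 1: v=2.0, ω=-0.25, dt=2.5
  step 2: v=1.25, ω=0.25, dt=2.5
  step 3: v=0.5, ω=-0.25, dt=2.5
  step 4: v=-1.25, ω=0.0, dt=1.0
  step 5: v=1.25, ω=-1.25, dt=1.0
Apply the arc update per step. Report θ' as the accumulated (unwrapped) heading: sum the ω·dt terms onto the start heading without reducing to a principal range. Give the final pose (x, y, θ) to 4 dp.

step 1: θ'=-3.2430 (R=-8.0000) → pose (-9.3098, 0.4693, -3.2430)
step 2: θ'=-2.6180 (R=5.0000) → pose (-12.3160, -0.1749, -2.6180)
step 3: θ'=-3.2430 (R=-2.0000) → pose (-13.5184, -0.4326, -3.2430)
step 4: θ'=-3.2430 (straight) → pose (-12.2748, -0.5591, -3.2430)
step 5: θ'=-4.4930 (R=-1.0000) → pose (-13.1496, 0.2181, -4.4930)

(-13.1496, 0.2181, -4.4930)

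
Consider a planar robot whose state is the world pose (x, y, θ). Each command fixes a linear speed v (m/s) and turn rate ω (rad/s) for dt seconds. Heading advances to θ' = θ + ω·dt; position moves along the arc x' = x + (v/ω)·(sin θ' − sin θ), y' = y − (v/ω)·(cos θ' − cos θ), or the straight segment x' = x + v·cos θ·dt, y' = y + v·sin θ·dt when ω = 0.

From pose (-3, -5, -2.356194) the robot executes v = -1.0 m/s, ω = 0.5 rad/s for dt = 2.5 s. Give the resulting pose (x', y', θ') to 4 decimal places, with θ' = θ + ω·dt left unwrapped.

(-2.6262, -2.6897, -1.1062)

θ' = -2.3562 + 0.5·2.5 = -1.1062
R = v/ω = -1.0/0.5 = -2.0000
x' = -3 + -2.0000·(sin -1.1062 − sin -2.3562) = -2.6262
y' = -5 − -2.0000·(cos -1.1062 − cos -2.3562) = -2.6897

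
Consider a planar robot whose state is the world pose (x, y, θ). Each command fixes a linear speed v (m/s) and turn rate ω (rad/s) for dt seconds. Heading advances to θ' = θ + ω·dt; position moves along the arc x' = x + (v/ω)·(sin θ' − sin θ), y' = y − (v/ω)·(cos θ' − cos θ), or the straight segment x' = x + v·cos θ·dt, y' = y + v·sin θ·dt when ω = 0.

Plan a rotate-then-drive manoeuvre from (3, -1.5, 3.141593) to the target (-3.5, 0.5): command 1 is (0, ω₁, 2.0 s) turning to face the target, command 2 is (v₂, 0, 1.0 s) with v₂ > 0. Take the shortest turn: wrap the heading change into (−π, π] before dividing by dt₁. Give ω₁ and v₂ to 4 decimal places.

ω₁ = -0.1492, v₂ = 6.8007

heading to target = atan2(0.5−-1.5, -3.5−3) = 2.8431
Δθ = wrap(2.8431 − 3.1416) = -0.2985; ω₁ = Δθ/dt₁ = -0.1492
distance = √((-3.5−3)² + (0.5−-1.5)²) = 6.8007; v₂ = distance/dt₂ = 6.8007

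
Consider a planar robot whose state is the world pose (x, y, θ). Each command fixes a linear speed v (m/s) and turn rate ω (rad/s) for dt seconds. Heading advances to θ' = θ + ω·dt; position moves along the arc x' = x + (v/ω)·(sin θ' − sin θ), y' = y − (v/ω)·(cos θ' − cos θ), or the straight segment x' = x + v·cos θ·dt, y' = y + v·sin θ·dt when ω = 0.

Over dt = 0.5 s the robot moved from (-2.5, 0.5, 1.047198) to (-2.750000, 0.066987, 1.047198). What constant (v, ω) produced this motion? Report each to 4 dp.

v = -1.0000, ω = 0.0000

Δθ = 1.047198 − 1.047198 = 0.000000
ω = Δθ/dt = 0.000000/0.5 = 0.0000
ω = 0 → v = (Δx·cos θ + Δy·sin θ)/dt = -1.0000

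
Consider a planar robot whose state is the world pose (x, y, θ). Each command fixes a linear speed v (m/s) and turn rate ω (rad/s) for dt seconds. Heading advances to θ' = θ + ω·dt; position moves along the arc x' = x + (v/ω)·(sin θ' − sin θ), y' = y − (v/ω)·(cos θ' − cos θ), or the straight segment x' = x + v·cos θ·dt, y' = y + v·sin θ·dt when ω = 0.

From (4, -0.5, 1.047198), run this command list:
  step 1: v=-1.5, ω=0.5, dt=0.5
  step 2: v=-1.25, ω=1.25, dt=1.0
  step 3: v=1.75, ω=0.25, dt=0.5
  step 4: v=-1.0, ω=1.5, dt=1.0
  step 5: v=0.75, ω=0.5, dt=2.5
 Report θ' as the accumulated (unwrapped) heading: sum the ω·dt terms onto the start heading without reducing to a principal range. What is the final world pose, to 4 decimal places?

(4.3808, -3.3419, 5.4222)

step 1: θ'=1.2972 (R=-3.0000) → pose (3.7097, -1.1894, 1.2972)
step 2: θ'=2.5472 (R=-1.0000) → pose (4.1125, -2.2881, 2.5472)
step 3: θ'=2.6722 (R=7.0000) → pose (3.3588, -1.8446, 2.6722)
step 4: θ'=4.1722 (R=-0.6667) → pose (4.2321, -1.5929, 4.1722)
step 5: θ'=5.4222 (R=1.5000) → pose (4.3808, -3.3419, 5.4222)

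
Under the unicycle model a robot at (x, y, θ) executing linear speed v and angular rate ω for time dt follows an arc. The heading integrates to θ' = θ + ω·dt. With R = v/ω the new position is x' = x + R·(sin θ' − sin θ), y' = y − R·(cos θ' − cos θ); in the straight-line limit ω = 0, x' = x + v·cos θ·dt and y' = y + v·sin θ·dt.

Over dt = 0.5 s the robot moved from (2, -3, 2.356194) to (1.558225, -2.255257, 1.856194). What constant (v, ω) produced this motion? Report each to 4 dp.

v = 1.7500, ω = -1.0000

Δθ = 1.856194 − 2.356194 = -0.500000
ω = Δθ/dt = -0.500000/0.5 = -1.0000
R = −Δy/(cos θ' − cos θ) = -1.7500
v = R·ω = -1.7500·-1.0000 = 1.7500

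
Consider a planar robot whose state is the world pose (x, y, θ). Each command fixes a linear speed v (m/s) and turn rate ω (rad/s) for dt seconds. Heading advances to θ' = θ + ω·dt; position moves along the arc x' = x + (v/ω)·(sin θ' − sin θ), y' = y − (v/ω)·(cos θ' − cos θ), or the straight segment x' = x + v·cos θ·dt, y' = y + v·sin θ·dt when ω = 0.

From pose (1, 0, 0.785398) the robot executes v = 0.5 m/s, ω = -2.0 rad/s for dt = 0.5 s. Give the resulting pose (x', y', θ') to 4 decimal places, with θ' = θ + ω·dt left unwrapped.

(1.2300, 0.0675, -0.2146)

θ' = 0.7854 + -2.0·0.5 = -0.2146
R = v/ω = 0.5/-2.0 = -0.2500
x' = 1 + -0.2500·(sin -0.2146 − sin 0.7854) = 1.2300
y' = 0 − -0.2500·(cos -0.2146 − cos 0.7854) = 0.0675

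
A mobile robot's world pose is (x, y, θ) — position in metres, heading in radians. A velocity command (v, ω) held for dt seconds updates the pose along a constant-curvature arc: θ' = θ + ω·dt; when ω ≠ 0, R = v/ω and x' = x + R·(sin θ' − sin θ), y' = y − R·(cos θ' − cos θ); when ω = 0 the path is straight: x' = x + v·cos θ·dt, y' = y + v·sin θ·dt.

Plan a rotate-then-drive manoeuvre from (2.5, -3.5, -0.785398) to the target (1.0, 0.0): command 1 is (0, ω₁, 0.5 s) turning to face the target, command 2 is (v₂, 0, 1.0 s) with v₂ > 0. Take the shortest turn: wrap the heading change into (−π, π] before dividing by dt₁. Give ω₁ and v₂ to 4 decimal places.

heading to target = atan2(0−-3.5, 1−2.5) = 1.9757
Δθ = wrap(1.9757 − -0.7854) = 2.7611; ω₁ = Δθ/dt₁ = 5.5222
distance = √((1−2.5)² + (0−-3.5)²) = 3.8079; v₂ = distance/dt₂ = 3.8079

ω₁ = 5.5222, v₂ = 3.8079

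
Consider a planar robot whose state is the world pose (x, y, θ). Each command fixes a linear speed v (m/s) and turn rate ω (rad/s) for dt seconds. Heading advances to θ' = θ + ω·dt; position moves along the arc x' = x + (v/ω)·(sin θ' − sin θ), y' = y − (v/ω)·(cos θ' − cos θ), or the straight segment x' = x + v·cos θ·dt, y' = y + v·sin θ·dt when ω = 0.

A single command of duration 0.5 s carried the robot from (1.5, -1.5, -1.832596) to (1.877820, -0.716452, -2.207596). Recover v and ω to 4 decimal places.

v = -1.7500, ω = -0.7500

Δθ = -2.207596 − -1.832596 = -0.375000
ω = Δθ/dt = -0.375000/0.5 = -0.7500
R = −Δy/(cos θ' − cos θ) = 2.3333
v = R·ω = 2.3333·-0.7500 = -1.7500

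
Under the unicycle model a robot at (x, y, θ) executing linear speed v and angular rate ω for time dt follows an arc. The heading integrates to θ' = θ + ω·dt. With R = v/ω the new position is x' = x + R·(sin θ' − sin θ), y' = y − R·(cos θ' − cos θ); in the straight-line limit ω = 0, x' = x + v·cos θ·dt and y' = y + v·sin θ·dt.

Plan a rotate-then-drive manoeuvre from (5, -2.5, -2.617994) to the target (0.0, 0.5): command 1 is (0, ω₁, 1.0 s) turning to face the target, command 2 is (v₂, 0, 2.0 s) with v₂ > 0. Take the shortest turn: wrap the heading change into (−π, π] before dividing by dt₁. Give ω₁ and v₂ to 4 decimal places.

heading to target = atan2(0.5−-2.5, 0−5) = 2.6012
Δθ = wrap(2.6012 − -2.6180) = -1.0640; ω₁ = Δθ/dt₁ = -1.0640
distance = √((0−5)² + (0.5−-2.5)²) = 5.8310; v₂ = distance/dt₂ = 2.9155

ω₁ = -1.0640, v₂ = 2.9155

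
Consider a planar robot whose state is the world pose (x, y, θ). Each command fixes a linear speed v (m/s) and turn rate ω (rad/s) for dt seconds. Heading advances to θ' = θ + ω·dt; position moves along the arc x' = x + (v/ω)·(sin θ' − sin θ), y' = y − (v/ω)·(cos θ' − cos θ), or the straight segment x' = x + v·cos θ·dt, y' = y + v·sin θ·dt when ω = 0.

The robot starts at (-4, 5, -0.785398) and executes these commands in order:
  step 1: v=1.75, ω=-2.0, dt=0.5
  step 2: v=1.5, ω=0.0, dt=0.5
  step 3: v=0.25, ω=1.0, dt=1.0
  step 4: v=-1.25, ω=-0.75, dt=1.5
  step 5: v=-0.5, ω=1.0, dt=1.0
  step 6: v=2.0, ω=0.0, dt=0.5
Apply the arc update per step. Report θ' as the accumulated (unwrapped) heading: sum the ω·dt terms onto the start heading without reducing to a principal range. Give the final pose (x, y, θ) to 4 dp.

(-3.7121, 4.6494, -0.9104)

step 1: θ'=-1.7854 (R=-0.8750) → pose (-3.7638, 4.1949, -1.7854)
step 2: θ'=-1.7854 (straight) → pose (-3.9235, 3.4621, -1.7854)
step 3: θ'=-0.7854 (R=0.2500) → pose (-3.8560, 3.2321, -0.7854)
step 4: θ'=-1.9104 (R=1.6667) → pose (-4.2490, 4.9658, -1.9104)
step 5: θ'=-0.9104 (R=-0.5000) → pose (-4.3256, 5.4391, -0.9104)
step 6: θ'=-0.9104 (straight) → pose (-3.7121, 4.6494, -0.9104)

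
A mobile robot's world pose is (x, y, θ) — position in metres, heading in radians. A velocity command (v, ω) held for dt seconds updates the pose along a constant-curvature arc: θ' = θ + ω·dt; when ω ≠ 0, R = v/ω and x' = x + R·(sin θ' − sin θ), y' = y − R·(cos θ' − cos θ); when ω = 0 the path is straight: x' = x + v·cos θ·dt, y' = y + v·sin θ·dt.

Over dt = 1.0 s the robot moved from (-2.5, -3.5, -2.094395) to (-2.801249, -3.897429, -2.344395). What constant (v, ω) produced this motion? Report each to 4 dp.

v = 0.5000, ω = -0.2500

Δθ = -2.344395 − -2.094395 = -0.250000
ω = Δθ/dt = -0.250000/1.0 = -0.2500
R = −Δy/(cos θ' − cos θ) = -2.0000
v = R·ω = -2.0000·-0.2500 = 0.5000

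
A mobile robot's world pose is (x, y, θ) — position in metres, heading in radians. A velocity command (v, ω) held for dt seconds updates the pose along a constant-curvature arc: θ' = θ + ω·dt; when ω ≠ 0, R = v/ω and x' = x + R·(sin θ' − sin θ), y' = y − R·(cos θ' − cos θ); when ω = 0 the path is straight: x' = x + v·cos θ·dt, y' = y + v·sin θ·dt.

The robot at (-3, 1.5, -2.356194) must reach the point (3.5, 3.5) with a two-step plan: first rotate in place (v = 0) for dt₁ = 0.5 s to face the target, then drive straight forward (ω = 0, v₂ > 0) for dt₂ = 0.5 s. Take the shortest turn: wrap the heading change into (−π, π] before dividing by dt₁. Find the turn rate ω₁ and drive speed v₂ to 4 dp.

heading to target = atan2(3.5−1.5, 3.5−-3) = 0.2985
Δθ = wrap(0.2985 − -2.3562) = 2.6547; ω₁ = Δθ/dt₁ = 5.3094
distance = √((3.5−-3)² + (3.5−1.5)²) = 6.8007; v₂ = distance/dt₂ = 13.6015

ω₁ = 5.3094, v₂ = 13.6015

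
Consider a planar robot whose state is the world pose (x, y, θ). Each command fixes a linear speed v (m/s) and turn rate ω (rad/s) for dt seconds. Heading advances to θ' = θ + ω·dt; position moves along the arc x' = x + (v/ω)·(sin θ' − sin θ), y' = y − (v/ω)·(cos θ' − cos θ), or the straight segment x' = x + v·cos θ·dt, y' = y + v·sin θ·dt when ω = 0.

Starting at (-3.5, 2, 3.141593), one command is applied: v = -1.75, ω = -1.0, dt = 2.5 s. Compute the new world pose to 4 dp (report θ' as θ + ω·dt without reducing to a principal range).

θ' = 3.1416 + -1.0·2.5 = 0.6416
R = v/ω = -1.75/-1.0 = 1.7500
x' = -3.5 + 1.7500·(sin 0.6416 − sin 3.1416) = -2.4527
y' = 2 − 1.7500·(cos 0.6416 − cos 3.1416) = -1.1520

(-2.4527, -1.1520, 0.6416)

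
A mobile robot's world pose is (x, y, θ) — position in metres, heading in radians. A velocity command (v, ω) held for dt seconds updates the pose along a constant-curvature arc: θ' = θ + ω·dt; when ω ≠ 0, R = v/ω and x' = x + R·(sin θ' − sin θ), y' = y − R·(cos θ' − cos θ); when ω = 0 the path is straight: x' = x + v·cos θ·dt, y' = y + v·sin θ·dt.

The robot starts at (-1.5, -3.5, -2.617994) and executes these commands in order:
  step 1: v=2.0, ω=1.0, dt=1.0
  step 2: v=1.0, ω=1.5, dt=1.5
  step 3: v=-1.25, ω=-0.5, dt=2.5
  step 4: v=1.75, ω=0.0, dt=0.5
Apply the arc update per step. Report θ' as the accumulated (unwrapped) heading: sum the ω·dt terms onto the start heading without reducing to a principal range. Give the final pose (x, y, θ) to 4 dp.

(-3.6503, -6.2345, -0.6180)

step 1: θ'=-1.6180 (R=2.0000) → pose (-2.4978, -5.1377, -1.6180)
step 2: θ'=0.6320 (R=0.6667) → pose (-1.4380, -5.7070, 0.6320)
step 3: θ'=-0.6180 (R=2.5000) → pose (-4.3634, -5.7275, -0.6180)
step 4: θ'=-0.6180 (straight) → pose (-3.6503, -6.2345, -0.6180)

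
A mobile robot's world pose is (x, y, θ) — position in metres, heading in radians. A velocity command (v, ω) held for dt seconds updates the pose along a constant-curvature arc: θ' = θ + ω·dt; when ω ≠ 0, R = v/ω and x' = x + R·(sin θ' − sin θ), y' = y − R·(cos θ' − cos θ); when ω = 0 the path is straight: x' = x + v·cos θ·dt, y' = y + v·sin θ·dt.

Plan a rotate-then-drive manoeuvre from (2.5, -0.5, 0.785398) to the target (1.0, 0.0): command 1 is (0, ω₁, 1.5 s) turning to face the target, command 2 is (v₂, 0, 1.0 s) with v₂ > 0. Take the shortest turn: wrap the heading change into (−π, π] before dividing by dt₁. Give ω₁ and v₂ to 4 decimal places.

heading to target = atan2(0−-0.5, 1−2.5) = 2.8198
Δθ = wrap(2.8198 − 0.7854) = 2.0344; ω₁ = Δθ/dt₁ = 1.3563
distance = √((1−2.5)² + (0−-0.5)²) = 1.5811; v₂ = distance/dt₂ = 1.5811

ω₁ = 1.3563, v₂ = 1.5811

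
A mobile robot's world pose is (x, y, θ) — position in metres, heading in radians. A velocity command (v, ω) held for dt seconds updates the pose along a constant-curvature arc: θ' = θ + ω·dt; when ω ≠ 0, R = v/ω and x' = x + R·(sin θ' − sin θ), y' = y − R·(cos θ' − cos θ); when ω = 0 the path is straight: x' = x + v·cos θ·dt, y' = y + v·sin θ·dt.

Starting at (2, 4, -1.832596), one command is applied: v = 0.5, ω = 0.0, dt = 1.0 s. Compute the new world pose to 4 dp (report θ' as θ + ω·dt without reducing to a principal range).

(1.8706, 3.5170, -1.8326)

θ' = -1.8326 + 0.0·1.0 = -1.8326
ω = 0 → straight: x' = 2 + 0.5·cos(-1.8326)·1.0 = 1.8706
y' = 4 + 0.5·sin(-1.8326)·1.0 = 3.5170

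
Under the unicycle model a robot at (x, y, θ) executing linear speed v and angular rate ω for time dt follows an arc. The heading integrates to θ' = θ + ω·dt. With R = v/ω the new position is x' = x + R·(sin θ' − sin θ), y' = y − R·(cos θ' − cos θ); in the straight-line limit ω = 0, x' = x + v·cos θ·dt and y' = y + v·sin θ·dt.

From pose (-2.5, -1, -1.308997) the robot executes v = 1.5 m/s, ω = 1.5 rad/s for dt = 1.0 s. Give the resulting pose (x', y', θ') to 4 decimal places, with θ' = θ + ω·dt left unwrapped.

θ' = -1.3090 + 1.5·1.0 = 0.1910
R = v/ω = 1.5/1.5 = 1.0000
x' = -2.5 + 1.0000·(sin 0.1910 − sin -1.3090) = -1.3442
y' = -1 − 1.0000·(cos 0.1910 − cos -1.3090) = -1.7230

(-1.3442, -1.7230, 0.1910)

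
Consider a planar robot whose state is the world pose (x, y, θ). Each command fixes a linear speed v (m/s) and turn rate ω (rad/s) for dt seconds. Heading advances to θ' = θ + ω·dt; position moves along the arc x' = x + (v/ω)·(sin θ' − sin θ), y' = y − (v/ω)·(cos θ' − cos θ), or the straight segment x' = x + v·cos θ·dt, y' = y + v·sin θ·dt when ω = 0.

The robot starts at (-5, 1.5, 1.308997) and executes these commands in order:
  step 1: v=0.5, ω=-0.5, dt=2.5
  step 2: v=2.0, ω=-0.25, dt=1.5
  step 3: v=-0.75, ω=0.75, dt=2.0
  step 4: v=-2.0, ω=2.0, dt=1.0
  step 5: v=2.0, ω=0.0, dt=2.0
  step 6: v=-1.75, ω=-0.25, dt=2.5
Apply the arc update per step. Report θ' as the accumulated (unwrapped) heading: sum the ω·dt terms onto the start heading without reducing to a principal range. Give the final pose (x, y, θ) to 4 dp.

step 1: θ'=0.0590 (R=-1.0000) → pose (-4.0930, 2.2394, 0.0590)
step 2: θ'=-0.3160 (R=-8.0000) → pose (-1.1352, 1.8572, -0.3160)
step 3: θ'=1.1840 (R=-1.0000) → pose (-2.3721, 1.2840, 1.1840)
step 4: θ'=3.1840 (R=-1.0000) → pose (-1.4036, -0.0923, 3.1840)
step 5: θ'=3.1840 (straight) → pose (-5.4000, -0.2619, 3.1840)
step 6: θ'=2.5590 (R=7.0000) → pose (-1.2519, -1.4104, 2.5590)

(-1.2519, -1.4104, 2.5590)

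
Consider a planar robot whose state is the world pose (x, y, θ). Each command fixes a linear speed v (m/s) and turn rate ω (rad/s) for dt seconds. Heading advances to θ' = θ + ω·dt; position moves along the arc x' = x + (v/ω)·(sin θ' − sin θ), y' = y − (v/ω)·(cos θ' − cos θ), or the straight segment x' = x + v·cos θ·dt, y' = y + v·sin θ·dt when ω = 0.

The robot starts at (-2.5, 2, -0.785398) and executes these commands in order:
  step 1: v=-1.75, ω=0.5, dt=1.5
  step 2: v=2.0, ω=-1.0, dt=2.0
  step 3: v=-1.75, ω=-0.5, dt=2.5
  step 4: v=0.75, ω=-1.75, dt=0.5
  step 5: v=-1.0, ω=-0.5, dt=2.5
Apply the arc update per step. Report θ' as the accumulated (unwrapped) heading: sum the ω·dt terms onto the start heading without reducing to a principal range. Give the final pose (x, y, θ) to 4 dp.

step 1: θ'=-0.0354 (R=-3.5000) → pose (-4.8510, 3.0229, -0.0354)
step 2: θ'=-2.0354 (R=-2.0000) → pose (-3.1338, 0.1281, -2.0354)
step 3: θ'=-3.2854 (R=3.5000) → pose (0.4968, 2.0237, -3.2854)
step 4: θ'=-4.1604 (R=-0.4286) → pose (0.1933, 2.2231, -4.1604)
step 5: θ'=-5.4104 (R=2.0000) → pose (0.0226, -0.1111, -5.4104)

(0.0226, -0.1111, -5.4104)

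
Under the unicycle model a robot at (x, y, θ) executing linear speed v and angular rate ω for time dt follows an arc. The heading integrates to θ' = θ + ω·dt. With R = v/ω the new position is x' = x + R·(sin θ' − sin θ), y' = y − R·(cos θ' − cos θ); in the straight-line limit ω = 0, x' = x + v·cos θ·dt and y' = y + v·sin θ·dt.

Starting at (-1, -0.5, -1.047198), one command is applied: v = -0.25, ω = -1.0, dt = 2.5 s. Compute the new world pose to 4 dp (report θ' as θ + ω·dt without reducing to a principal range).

θ' = -1.0472 + -1.0·2.5 = -3.5472
R = v/ω = -0.25/-1.0 = 0.2500
x' = -1 + 0.2500·(sin -3.5472 − sin -1.0472) = -0.6848
y' = -0.5 − 0.2500·(cos -3.5472 − cos -1.0472) = -0.1453

(-0.6848, -0.1453, -3.5472)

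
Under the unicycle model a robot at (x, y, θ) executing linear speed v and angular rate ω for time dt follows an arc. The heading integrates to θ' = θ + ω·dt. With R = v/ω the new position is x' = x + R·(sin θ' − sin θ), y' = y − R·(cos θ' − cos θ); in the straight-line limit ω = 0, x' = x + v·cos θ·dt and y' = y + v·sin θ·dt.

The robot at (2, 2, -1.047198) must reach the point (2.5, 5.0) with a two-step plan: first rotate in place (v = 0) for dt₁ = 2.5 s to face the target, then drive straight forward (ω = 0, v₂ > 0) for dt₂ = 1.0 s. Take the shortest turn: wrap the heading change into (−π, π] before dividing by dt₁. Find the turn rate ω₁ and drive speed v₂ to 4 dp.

heading to target = atan2(5−2, 2.5−2) = 1.4056
Δθ = wrap(1.4056 − -1.0472) = 2.4528; ω₁ = Δθ/dt₁ = 0.9811
distance = √((2.5−2)² + (5−2)²) = 3.0414; v₂ = distance/dt₂ = 3.0414

ω₁ = 0.9811, v₂ = 3.0414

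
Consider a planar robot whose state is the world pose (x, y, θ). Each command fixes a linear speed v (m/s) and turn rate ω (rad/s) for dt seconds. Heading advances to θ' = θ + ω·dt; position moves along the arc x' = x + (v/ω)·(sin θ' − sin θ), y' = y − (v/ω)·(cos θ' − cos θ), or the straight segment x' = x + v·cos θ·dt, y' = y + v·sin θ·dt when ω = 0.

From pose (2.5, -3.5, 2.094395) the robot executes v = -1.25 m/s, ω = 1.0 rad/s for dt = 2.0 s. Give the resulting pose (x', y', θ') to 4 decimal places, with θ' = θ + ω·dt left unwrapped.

θ' = 2.0944 + 1.0·2.0 = 4.0944
R = v/ω = -1.25/1.0 = -1.2500
x' = 2.5 + -1.2500·(sin 4.0944 − sin 2.0944) = 4.6013
y' = -3.5 − -1.2500·(cos 4.0944 − cos 2.0944) = -3.5993

(4.6013, -3.5993, 4.0944)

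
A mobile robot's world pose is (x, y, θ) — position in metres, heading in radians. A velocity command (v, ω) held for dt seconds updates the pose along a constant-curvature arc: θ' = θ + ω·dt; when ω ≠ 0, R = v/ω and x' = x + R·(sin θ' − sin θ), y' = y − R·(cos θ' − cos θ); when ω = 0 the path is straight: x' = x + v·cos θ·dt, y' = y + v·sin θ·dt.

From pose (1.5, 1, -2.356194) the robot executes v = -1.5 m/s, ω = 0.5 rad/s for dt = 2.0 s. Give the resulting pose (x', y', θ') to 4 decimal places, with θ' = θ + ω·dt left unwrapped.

(2.3099, 3.7602, -1.3562)

θ' = -2.3562 + 0.5·2.0 = -1.3562
R = v/ω = -1.5/0.5 = -3.0000
x' = 1.5 + -3.0000·(sin -1.3562 − sin -2.3562) = 2.3099
y' = 1 − -3.0000·(cos -1.3562 − cos -2.3562) = 3.7602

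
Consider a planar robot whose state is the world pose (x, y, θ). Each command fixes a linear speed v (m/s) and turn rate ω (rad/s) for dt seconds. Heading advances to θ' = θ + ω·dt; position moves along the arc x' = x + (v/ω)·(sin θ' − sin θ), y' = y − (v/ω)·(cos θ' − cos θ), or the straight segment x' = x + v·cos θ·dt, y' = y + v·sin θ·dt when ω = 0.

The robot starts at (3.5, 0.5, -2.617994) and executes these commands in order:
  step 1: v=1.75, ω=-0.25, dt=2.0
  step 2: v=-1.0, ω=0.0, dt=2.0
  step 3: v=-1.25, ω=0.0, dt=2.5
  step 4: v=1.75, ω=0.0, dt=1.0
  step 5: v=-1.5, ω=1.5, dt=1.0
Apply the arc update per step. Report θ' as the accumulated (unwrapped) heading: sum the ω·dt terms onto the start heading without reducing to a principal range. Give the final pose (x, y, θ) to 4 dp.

(4.5145, 0.5963, -1.6180)

step 1: θ'=-3.1180 (R=-7.0000) → pose (0.1652, -0.4359, -3.1180)
step 2: θ'=-3.1180 (straight) → pose (2.1646, -0.3887, -3.1180)
step 3: θ'=-3.1180 (straight) → pose (5.2887, -0.3149, -3.1180)
step 4: θ'=-3.1180 (straight) → pose (3.5392, -0.3562, -3.1180)
step 5: θ'=-1.6180 (R=-1.0000) → pose (4.5145, 0.5963, -1.6180)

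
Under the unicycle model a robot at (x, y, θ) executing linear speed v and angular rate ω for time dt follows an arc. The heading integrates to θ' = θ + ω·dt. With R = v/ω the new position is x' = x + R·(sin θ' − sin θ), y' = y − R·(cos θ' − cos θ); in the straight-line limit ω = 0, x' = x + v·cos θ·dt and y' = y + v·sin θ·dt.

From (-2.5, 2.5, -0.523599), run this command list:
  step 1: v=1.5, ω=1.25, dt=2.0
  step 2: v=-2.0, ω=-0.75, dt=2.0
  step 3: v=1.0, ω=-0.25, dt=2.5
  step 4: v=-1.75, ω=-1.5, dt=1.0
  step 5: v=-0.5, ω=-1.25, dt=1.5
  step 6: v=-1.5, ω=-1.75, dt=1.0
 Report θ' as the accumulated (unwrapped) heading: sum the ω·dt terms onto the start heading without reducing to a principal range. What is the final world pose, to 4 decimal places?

(0.3654, 1.3251, -5.2736)

step 1: θ'=1.9764 (R=1.2000) → pose (-0.7974, 4.0127, 1.9764)
step 2: θ'=0.4764 (R=2.6667) → pose (-2.0248, 0.5908, 0.4764)
step 3: θ'=-0.1486 (R=-4.0000) → pose (0.4018, 0.9921, -0.1486)
step 4: θ'=-1.6486 (R=1.1667) → pose (-0.5886, 2.2366, -1.6486)
step 5: θ'=-3.5236 (R=0.4000) → pose (-0.0407, 2.5767, -3.5236)
step 6: θ'=-5.2736 (R=0.8571) → pose (0.3654, 1.3251, -5.2736)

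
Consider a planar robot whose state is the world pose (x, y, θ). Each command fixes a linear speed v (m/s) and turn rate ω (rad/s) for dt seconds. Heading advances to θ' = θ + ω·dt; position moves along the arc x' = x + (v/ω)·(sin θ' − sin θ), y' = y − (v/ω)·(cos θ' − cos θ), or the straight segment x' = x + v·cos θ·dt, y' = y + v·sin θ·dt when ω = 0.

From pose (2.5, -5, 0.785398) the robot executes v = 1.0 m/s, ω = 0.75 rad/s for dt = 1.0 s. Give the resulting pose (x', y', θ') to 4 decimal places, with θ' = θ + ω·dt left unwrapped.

θ' = 0.7854 + 0.75·1.0 = 1.5354
R = v/ω = 1.0/0.75 = 1.3333
x' = 2.5 + 1.3333·(sin 1.5354 − sin 0.7854) = 2.8897
y' = -5 − 1.3333·(cos 1.5354 − cos 0.7854) = -4.1044

(2.8897, -4.1044, 1.5354)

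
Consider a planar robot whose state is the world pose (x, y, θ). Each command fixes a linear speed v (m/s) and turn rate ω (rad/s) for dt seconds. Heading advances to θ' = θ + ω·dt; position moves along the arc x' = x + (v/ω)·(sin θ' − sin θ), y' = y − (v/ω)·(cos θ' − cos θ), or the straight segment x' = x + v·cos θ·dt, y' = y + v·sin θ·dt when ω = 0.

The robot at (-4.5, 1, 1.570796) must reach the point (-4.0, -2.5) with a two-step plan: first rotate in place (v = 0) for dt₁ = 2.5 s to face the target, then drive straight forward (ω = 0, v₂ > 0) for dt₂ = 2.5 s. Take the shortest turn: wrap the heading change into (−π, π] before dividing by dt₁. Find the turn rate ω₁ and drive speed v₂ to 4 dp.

heading to target = atan2(-2.5−1, -4−-4.5) = -1.4289
Δθ = wrap(-1.4289 − 1.5708) = -2.9997; ω₁ = Δθ/dt₁ = -1.1999
distance = √((-4−-4.5)² + (-2.5−1)²) = 3.5355; v₂ = distance/dt₂ = 1.4142

ω₁ = -1.1999, v₂ = 1.4142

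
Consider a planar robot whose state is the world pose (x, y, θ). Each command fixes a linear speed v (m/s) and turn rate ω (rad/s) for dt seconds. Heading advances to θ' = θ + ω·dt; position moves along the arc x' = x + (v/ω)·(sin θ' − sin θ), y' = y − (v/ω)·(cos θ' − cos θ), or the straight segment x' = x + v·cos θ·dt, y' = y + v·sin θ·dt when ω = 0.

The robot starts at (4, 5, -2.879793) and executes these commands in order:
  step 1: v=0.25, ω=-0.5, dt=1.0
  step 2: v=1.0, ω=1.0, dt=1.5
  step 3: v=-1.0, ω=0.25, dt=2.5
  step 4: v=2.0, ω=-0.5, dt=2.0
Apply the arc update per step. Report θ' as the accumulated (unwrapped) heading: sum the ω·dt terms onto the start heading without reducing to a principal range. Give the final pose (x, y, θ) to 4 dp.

(1.8537, 3.0182, -2.2548)

step 1: θ'=-3.3798 (R=-0.5000) → pose (3.7526, 4.9971, -3.3798)
step 2: θ'=-1.8798 (R=1.0000) → pose (2.5640, 4.3294, -1.8798)
step 3: θ'=-1.2548 (R=-4.0000) → pose (2.5554, 6.7889, -1.2548)
step 4: θ'=-2.2548 (R=-4.0000) → pose (1.8537, 3.0182, -2.2548)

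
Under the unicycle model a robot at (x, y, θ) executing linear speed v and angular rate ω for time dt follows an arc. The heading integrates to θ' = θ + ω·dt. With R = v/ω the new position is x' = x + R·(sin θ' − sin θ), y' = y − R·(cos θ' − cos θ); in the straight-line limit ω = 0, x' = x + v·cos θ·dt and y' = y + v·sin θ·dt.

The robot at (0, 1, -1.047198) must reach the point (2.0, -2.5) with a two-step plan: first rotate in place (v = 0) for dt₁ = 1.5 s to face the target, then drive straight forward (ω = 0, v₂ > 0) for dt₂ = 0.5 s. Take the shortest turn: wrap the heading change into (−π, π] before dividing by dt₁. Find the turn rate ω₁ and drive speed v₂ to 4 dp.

ω₁ = -0.0030, v₂ = 8.0623

heading to target = atan2(-2.5−1, 2−0) = -1.0517
Δθ = wrap(-1.0517 − -1.0472) = -0.0045; ω₁ = Δθ/dt₁ = -0.0030
distance = √((2−0)² + (-2.5−1)²) = 4.0311; v₂ = distance/dt₂ = 8.0623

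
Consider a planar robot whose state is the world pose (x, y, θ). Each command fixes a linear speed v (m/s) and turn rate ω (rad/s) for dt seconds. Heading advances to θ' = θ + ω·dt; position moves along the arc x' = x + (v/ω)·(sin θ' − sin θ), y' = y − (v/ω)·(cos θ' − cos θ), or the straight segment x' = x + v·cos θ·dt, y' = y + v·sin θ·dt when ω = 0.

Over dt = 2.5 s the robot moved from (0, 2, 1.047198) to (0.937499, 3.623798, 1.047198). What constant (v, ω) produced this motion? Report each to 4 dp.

v = 0.7500, ω = 0.0000

Δθ = 1.047198 − 1.047198 = 0.000000
ω = Δθ/dt = 0.000000/2.5 = 0.0000
ω = 0 → v = (Δx·cos θ + Δy·sin θ)/dt = 0.7500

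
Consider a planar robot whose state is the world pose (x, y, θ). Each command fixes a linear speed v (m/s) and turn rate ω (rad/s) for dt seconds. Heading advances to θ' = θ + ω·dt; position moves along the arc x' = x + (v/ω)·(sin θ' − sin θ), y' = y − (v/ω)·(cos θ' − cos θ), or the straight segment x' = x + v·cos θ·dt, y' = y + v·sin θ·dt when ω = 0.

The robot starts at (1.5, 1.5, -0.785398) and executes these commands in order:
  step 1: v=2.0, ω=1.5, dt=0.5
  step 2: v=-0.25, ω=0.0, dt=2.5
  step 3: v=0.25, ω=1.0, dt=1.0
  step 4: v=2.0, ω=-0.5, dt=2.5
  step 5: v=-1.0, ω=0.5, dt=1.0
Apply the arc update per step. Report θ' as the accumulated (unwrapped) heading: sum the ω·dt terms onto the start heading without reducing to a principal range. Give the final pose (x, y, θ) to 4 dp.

step 1: θ'=-0.0354 (R=1.3333) → pose (2.3956, 1.1103, -0.0354)
step 2: θ'=-0.0354 (straight) → pose (1.7710, 1.1324, -0.0354)
step 3: θ'=0.9646 (R=0.2500) → pose (1.9853, 1.2398, 0.9646)
step 4: θ'=-0.2854 (R=-4.0000) → pose (6.3988, 2.7991, -0.2854)
step 5: θ'=0.2146 (R=-2.0000) → pose (5.4098, 2.8341, 0.2146)

(5.4098, 2.8341, 0.2146)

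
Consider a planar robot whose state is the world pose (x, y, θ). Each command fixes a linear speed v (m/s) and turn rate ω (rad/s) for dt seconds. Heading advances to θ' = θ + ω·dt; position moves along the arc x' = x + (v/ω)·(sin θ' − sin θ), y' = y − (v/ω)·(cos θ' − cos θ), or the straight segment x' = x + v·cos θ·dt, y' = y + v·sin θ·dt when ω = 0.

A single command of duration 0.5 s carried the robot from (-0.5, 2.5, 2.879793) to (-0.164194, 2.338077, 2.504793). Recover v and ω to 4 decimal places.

v = -0.7500, ω = -0.7500

Δθ = 2.504793 − 2.879793 = -0.375000
ω = Δθ/dt = -0.375000/0.5 = -0.7500
R = Δx/(sin θ' − sin θ) = 1.0000
v = R·ω = 1.0000·-0.7500 = -0.7500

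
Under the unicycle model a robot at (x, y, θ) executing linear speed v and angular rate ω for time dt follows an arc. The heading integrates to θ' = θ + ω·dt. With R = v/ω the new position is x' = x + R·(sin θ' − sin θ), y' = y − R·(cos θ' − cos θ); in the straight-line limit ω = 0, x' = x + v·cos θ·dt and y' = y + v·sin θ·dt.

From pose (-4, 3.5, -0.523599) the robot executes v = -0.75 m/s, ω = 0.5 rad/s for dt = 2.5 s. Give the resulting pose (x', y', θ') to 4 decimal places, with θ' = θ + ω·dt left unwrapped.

θ' = -0.5236 + 0.5·2.5 = 0.7264
R = v/ω = -0.75/0.5 = -1.5000
x' = -4 + -1.5000·(sin 0.7264 − sin -0.5236) = -5.7463
y' = 3.5 − -1.5000·(cos 0.7264 − cos -0.5236) = 3.3223

(-5.7463, 3.3223, 0.7264)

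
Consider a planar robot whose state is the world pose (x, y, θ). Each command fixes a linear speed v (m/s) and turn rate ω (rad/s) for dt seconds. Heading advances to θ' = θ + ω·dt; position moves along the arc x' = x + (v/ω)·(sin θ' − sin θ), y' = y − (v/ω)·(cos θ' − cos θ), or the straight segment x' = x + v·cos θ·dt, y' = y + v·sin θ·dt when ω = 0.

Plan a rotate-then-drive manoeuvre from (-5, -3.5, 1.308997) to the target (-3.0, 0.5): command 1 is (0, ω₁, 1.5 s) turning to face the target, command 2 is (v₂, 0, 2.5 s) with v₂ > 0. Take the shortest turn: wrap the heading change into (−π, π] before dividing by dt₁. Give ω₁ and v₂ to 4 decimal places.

heading to target = atan2(0.5−-3.5, -3−-5) = 1.1071
Δθ = wrap(1.1071 − 1.3090) = -0.2018; ω₁ = Δθ/dt₁ = -0.1346
distance = √((-3−-5)² + (0.5−-3.5)²) = 4.4721; v₂ = distance/dt₂ = 1.7889

ω₁ = -0.1346, v₂ = 1.7889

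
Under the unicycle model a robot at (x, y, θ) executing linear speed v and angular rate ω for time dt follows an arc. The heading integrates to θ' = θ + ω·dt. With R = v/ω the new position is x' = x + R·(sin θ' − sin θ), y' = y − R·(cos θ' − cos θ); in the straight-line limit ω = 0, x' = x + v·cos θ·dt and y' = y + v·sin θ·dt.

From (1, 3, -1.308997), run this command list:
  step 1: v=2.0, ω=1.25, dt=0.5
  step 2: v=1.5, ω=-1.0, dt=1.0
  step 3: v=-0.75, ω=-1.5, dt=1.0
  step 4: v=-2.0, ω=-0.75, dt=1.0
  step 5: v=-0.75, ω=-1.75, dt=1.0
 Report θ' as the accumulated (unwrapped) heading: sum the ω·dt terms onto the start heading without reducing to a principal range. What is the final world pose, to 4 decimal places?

(4.3173, -0.1617, -5.6840)

step 1: θ'=-0.6840 (R=1.6000) → pose (1.5344, 2.1740, -0.6840)
step 2: θ'=-1.6840 (R=-1.5000) → pose (2.0770, 0.8420, -1.6840)
step 3: θ'=-3.1840 (R=0.5000) → pose (2.5950, 1.2851, -3.1840)
step 4: θ'=-3.9340 (R=2.6667) → pose (4.3807, 0.4932, -3.9340)
step 5: θ'=-5.6840 (R=0.4286) → pose (4.3173, -0.1617, -5.6840)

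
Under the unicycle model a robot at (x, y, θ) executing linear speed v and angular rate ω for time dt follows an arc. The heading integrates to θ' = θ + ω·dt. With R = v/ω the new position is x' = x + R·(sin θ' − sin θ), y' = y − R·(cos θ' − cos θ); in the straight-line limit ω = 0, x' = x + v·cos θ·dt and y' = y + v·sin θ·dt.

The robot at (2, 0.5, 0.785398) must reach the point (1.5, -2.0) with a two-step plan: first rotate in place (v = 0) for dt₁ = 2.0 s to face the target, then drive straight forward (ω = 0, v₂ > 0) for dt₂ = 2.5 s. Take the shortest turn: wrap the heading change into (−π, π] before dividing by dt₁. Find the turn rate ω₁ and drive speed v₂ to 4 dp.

heading to target = atan2(-2−0.5, 1.5−2) = -1.7682
Δθ = wrap(-1.7682 − 0.7854) = -2.5536; ω₁ = Δθ/dt₁ = -1.2768
distance = √((1.5−2)² + (-2−0.5)²) = 2.5495; v₂ = distance/dt₂ = 1.0198

ω₁ = -1.2768, v₂ = 1.0198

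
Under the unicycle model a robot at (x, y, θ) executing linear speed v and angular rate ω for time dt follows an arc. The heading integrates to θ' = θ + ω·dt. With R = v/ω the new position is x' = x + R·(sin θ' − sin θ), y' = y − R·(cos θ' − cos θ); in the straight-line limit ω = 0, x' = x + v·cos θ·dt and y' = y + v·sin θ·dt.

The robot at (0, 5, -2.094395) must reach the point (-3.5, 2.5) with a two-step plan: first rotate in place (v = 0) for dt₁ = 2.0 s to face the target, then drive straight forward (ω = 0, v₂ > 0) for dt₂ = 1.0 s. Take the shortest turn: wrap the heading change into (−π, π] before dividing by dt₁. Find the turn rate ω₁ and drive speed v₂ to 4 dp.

ω₁ = -0.2135, v₂ = 4.3012

heading to target = atan2(2.5−5, -3.5−0) = -2.5213
Δθ = wrap(-2.5213 − -2.0944) = -0.4269; ω₁ = Δθ/dt₁ = -0.2135
distance = √((-3.5−0)² + (2.5−5)²) = 4.3012; v₂ = distance/dt₂ = 4.3012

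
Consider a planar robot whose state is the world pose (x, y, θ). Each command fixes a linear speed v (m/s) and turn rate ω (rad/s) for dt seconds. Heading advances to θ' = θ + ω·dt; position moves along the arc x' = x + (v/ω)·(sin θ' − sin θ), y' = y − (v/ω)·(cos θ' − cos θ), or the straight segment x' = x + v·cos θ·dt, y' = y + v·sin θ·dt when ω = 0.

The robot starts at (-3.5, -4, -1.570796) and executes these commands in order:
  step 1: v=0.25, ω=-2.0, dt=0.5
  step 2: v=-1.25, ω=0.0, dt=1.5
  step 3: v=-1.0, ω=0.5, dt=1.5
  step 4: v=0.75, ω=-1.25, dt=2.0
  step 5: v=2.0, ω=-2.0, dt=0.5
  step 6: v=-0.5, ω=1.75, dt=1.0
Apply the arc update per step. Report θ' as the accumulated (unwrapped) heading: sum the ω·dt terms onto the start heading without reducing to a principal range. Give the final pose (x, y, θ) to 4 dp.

step 1: θ'=-2.5708 (R=-0.1250) → pose (-3.5575, -4.1052, -2.5708)
step 2: θ'=-2.5708 (straight) → pose (-1.9797, -3.0921, -2.5708)
step 3: θ'=-1.8208 (R=-2.0000) → pose (-1.1225, -1.9040, -1.8208)
step 4: θ'=-4.3208 (R=-0.6000) → pose (-2.2584, -1.9845, -4.3208)
step 5: θ'=-5.3208 (R=-1.0000) → pose (-2.1547, -1.0313, -5.3208)
step 6: θ'=-3.5708 (R=-0.2857) → pose (-2.0391, -1.4544, -3.5708)

(-2.0391, -1.4544, -3.5708)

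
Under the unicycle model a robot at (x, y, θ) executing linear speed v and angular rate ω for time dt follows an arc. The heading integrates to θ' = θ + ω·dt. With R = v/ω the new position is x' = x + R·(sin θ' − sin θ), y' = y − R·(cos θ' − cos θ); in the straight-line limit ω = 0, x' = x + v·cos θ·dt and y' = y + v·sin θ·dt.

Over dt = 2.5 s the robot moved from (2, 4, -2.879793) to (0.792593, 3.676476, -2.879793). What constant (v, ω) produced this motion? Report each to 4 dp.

Δθ = -2.879793 − -2.879793 = 0.000000
ω = Δθ/dt = 0.000000/2.5 = 0.0000
ω = 0 → v = (Δx·cos θ + Δy·sin θ)/dt = 0.5000

v = 0.5000, ω = 0.0000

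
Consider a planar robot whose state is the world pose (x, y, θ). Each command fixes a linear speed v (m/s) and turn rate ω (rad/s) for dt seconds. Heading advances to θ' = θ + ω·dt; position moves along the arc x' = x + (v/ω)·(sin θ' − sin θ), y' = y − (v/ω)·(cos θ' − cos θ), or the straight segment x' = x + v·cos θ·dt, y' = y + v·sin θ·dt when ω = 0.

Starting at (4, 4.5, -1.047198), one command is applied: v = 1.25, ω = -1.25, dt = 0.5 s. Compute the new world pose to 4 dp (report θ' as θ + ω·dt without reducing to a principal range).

(4.1288, 3.8988, -1.6722)

θ' = -1.0472 + -1.25·0.5 = -1.6722
R = v/ω = 1.25/-1.25 = -1.0000
x' = 4 + -1.0000·(sin -1.6722 − sin -1.0472) = 4.1288
y' = 4.5 − -1.0000·(cos -1.6722 − cos -1.0472) = 3.8988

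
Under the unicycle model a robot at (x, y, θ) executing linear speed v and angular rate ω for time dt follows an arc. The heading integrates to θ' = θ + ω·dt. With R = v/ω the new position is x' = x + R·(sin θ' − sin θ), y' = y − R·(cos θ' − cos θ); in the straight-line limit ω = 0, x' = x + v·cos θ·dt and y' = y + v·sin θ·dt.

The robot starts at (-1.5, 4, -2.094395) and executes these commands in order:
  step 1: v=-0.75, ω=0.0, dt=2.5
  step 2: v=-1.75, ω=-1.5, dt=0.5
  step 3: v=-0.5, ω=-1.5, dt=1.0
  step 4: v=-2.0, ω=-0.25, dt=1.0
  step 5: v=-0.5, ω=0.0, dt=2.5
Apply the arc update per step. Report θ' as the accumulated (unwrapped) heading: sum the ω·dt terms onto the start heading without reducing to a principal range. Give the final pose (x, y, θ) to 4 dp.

(1.1420, 2.7797, -4.5944)

step 1: θ'=-2.0944 (straight) → pose (-0.5625, 5.6238, -2.0944)
step 2: θ'=-2.8444 (R=1.1667) → pose (0.1062, 6.1560, -2.8444)
step 3: θ'=-4.3444 (R=0.3333) → pose (0.5148, 5.9572, -4.3444)
step 4: θ'=-4.5944 (R=8.0000) → pose (0.9948, 4.0210, -4.5944)
step 5: θ'=-4.5944 (straight) → pose (1.1420, 2.7797, -4.5944)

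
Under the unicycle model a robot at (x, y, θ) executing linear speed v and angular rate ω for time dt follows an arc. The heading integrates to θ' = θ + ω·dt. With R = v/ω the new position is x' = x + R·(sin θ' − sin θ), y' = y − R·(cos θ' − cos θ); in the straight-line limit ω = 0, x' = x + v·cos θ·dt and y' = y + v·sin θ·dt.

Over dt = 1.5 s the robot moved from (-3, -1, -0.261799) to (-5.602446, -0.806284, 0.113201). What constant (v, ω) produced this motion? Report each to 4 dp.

Δθ = 0.113201 − -0.261799 = 0.375000
ω = Δθ/dt = 0.375000/1.5 = 0.2500
R = Δx/(sin θ' − sin θ) = -7.0000
v = R·ω = -7.0000·0.2500 = -1.7500

v = -1.7500, ω = 0.2500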